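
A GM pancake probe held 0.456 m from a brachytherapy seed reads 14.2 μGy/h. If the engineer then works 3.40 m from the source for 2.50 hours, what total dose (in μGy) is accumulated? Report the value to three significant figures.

Applying the 1/r² law, rate at 3.40 m:
(0.456/3.40)² = 0.01799, so 14.2 × 0.01799 = 0.2555 μGy/h.
Dose = rate × time = 0.2555 μGy/h × 2.500 h = 0.6388 μGy.

0.639 μGy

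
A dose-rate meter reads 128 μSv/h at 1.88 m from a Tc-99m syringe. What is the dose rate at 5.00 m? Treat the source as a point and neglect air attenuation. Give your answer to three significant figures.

18.1 μSv/h

By the inverse-square law, the rate at 5.00 m is
(1.88/5.00)² = 0.1414, so 128 × 0.1414 = 18.10 μSv/h.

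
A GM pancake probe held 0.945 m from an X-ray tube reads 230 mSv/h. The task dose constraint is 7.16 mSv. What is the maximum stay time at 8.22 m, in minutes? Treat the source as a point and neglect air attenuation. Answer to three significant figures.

By the inverse-square law, rate at 8.22 m:
230 × (0.945/8.22)² = 230 × 0.01322 = 3.041 mSv/h.
Stay time = 7.16 mSv ÷ 3.041 mSv/h = 2.354 h = 141.2 min.

141 min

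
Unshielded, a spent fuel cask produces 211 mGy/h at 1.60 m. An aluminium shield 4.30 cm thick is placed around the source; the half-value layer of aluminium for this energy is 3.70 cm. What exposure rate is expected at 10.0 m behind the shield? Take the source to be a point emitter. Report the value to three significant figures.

Distance alone: 211 × (1.60/10.0)² = 211 × 0.02560 = 5.402 mGy/h.
Shield: 4.30/3.70 = 1.162 half-value layers → attenuation 2^(−1.162) = 0.4469.
Combined: 5.402 × 0.4469 = 2.414 mGy/h.

2.41 mGy/h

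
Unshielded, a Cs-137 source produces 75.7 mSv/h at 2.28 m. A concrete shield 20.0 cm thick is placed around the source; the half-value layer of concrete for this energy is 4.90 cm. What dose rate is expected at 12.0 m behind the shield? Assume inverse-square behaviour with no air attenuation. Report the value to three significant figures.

Distance alone: (2.28/12.0)² = 0.03610, so 75.7 × 0.03610 = 2.733 mSv/h.
Shield: 20.0/4.90 = 4.082 half-value layers → attenuation 2^(−4.082) = 0.05905.
Combined: 2.733 × 0.05905 = 0.1614 mSv/h.

0.161 mSv/h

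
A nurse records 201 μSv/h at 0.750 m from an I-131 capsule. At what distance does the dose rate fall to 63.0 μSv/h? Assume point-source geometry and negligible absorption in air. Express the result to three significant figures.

1.34 m

Applying the 1/r² law, d₂ = d₁·√(I₁/I₂).
I₁/I₂ = 201/63.0 = 3.190, so d₂ = 0.750 × √3.190 = 1.340 m.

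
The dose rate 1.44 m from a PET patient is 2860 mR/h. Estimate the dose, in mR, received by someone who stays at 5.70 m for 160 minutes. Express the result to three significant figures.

Intensity scales as (d₁/d₂)², so rate at 5.70 m:
2860 × (1.44/5.70)² = 2860 × 0.06382 = 182.5 mR/h.
Dose = rate × time = 182.5 mR/h × 2.667 h = 486.7 mR.

487 mR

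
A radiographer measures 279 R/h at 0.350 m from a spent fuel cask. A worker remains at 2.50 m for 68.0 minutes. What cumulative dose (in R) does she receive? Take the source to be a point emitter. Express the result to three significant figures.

Using I₁d₁² = I₂d₂², rate at 2.50 m:
(0.350/2.50)² = 0.01960, so 279 × 0.01960 = 5.468 R/h.
Dose = rate × time = 5.468 R/h × 1.133 h = 6.195 R.

6.20 R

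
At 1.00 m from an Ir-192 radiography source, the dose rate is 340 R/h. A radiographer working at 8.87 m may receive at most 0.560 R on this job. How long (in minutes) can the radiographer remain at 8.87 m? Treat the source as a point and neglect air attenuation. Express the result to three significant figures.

By the inverse-square law, rate at 8.87 m:
340 × (1.00/8.87)² = 340 × 0.01271 = 4.321 R/h.
Stay time = 0.560 R ÷ 4.321 R/h = 0.1296 h = 7.776 min.

7.78 min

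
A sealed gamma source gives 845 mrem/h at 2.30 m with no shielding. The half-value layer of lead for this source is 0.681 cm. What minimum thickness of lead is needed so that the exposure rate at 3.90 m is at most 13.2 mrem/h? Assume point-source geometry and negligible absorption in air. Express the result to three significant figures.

At 3.90 m, distance alone gives 845 × (2.30/3.90)² = 845 × 0.3478 = 293.9 mrem/h.
Further attenuation needed: 293.9/13.2 = 22.27.
n = log₂(22.27) = 4.477 half-value layers.
Thickness = 4.477 × 0.681 cm = 3.049 cm.

3.05 cm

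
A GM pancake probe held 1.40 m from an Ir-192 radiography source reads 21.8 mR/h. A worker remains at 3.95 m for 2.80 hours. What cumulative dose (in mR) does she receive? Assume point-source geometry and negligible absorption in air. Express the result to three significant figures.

7.67 mR

Applying the 1/r² law, rate at 3.95 m:
(1.40/3.95)² = 0.1256, so 21.8 × 0.1256 = 2.738 mR/h.
Dose = rate × time = 2.738 mR/h × 2.800 h = 7.666 mR.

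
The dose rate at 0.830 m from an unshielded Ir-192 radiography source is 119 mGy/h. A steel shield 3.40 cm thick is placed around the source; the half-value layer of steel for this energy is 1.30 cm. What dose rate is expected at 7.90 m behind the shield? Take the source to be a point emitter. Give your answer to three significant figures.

Distance alone: (0.830/7.90)² = 0.01104, so 119 × 0.01104 = 1.314 mGy/h.
Shield: 3.40/1.30 = 2.615 half-value layers → attenuation 2^(−2.615) = 0.1632.
Combined: 1.314 × 0.1632 = 0.2144 mGy/h.

0.214 mGy/h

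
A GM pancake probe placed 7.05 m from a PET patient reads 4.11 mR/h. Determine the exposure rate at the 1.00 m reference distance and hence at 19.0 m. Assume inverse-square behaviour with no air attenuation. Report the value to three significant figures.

By the inverse-square law,
At 1.00 m: (7.05/1.00)² = 49.70, so 4.11 × 49.70 = 204.3 mR/h
At 19.0 m: 204.3 × (1.00/19.0)² = 204.3 × 0.002770 = 0.5659 mR/h.

204 mR/h; 0.566 mR/h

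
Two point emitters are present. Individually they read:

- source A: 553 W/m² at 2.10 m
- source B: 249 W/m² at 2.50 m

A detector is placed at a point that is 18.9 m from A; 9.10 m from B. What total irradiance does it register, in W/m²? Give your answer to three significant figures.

25.6 W/m²

By superposition, sum each source's inverse-square contribution:
A: 553 × (2.10/18.9)² = 6.827 W/m²
B: 249 × (2.50/9.10)² = 18.79 W/m²
Total = 6.827 + 18.79 = 25.62 W/m².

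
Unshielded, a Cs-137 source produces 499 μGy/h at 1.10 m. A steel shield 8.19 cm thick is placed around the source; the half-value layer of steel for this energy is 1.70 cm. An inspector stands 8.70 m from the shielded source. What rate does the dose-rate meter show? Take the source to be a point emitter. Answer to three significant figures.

Distance alone: (1.10/8.70)² = 0.01599, so 499 × 0.01599 = 7.979 μGy/h.
Shield: 8.19/1.70 = 4.818 half-value layers → attenuation 2^(−4.818) = 0.03545.
Combined: 7.979 × 0.03545 = 0.2829 μGy/h.

0.283 μGy/h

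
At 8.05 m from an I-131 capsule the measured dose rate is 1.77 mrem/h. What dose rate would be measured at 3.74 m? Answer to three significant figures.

8.20 mrem/h

By the inverse-square law, scaling from 8.05 m to 3.74 m:
1.77 × (8.05/3.74)² = 1.77 × 4.633 = 8.200 mrem/h.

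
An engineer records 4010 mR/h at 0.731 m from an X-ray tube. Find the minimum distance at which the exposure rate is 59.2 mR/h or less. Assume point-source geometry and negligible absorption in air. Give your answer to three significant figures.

Applying the 1/r² law, d₂ = d₁·√(I₁/I₂).
I₁/I₂ = 4010/59.2 = 67.74, so d₂ = 0.731 × √67.74 = 6.016 m.

6.02 m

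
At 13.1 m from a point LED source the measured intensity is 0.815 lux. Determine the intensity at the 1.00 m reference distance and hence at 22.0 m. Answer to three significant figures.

Intensity scales as (d₁/d₂)², so
At 1.00 m: 0.815 × (13.1/1.00)² = 0.815 × 171.6 = 139.9 lux
At 22.0 m: (1.00/22.0)² = 0.002066, so 139.9 × 0.002066 = 0.2890 lux.

140 lux; 0.289 lux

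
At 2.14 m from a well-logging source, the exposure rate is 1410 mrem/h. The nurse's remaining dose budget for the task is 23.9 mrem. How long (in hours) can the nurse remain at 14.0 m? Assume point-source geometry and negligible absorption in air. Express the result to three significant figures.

Applying the 1/r² law, rate at 14.0 m:
(2.14/14.0)² = 0.02337, so 1410 × 0.02337 = 32.95 mrem/h.
Stay time = 23.9 mrem ÷ 32.95 mrem/h = 0.7253 h.

0.725 h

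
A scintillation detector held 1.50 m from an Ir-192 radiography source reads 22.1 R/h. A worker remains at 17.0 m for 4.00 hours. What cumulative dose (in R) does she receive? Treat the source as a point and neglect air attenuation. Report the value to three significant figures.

0.688 R

Using I₁d₁² = I₂d₂², rate at 17.0 m:
22.1 × (1.50/17.0)² = 22.1 × 0.007785 = 0.1720 R/h.
Dose = rate × time = 0.1720 R/h × 4.000 h = 0.6880 R.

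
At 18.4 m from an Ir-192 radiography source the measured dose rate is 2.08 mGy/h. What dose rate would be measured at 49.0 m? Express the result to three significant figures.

Applying the 1/r² law, scaling from 18.4 m to 49.0 m:
(18.4/49.0)² = 0.1410, so 2.08 × 0.1410 = 0.2933 mGy/h.

0.293 mGy/h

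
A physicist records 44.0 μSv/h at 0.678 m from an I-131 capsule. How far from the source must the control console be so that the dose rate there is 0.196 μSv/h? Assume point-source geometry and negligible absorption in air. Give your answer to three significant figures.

10.2 m

By the inverse-square law, d₂ = d₁·√(I₁/I₂).
I₁/I₂ = 44.0/0.196 = 224.5, so d₂ = 0.678 × √224.5 = 10.16 m.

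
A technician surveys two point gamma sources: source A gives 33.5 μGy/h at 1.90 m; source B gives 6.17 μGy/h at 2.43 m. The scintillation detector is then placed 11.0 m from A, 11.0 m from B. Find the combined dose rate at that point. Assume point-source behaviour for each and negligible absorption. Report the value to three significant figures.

By superposition, sum each source's inverse-square contribution:
A: 33.5 × (1.90/11.0)² = 0.9995 μGy/h
B: 6.17 × (2.43/11.0)² = 0.3011 μGy/h
Total = 0.9995 + 0.3011 = 1.301 μGy/h.

1.30 μGy/h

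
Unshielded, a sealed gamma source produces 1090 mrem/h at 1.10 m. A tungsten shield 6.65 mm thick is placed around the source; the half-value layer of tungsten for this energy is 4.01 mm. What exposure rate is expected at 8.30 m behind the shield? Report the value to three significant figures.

Distance alone: 1090 × (1.10/8.30)² = 1090 × 0.01756 = 19.14 mrem/h.
Shield: 6.65/4.01 = 1.658 half-value layers → attenuation 2^(−1.658) = 0.3169.
Combined: 19.14 × 0.3169 = 6.065 mrem/h.

6.07 mrem/h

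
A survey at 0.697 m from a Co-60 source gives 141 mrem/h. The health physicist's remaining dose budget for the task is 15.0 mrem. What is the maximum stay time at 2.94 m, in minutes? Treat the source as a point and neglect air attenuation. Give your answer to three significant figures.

114 min

Using I₁d₁² = I₂d₂², rate at 2.94 m:
(0.697/2.94)² = 0.05620, so 141 × 0.05620 = 7.924 mrem/h.
Stay time = 15.0 mrem ÷ 7.924 mrem/h = 1.893 h = 113.6 min.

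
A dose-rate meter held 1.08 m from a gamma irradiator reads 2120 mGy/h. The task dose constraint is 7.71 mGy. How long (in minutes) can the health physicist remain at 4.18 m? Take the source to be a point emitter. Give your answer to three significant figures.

3.27 min

Since intensity falls as 1/r², rate at 4.18 m:
2120 × (1.08/4.18)² = 2120 × 0.06676 = 141.5 mGy/h.
Stay time = 7.71 mGy ÷ 141.5 mGy/h = 0.05449 h = 3.269 min.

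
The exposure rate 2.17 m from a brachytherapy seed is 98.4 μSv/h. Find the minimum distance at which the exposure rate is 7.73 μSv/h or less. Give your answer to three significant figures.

7.74 m

Intensity scales as (d₁/d₂)², so d₂ = d₁·√(I₁/I₂).
I₁/I₂ = 98.4/7.73 = 12.73, so d₂ = 2.17 × √12.73 = 7.742 m.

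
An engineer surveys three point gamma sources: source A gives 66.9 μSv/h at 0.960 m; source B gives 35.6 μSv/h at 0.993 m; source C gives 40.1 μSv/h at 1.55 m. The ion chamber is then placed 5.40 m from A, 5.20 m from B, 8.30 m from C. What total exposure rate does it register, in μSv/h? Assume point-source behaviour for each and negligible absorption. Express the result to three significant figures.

Each source contributes Iᵢ·(dᵢ/rᵢ)²; contributions add.
A: 66.9 × (0.960/5.40)² = 2.114 μSv/h
B: 35.6 × (0.993/5.20)² = 1.298 μSv/h
C: 40.1 × (1.55/8.30)² = 1.398 μSv/h
Total = 2.114 + 1.298 + 1.398 = 4.810 μSv/h.

4.81 μSv/h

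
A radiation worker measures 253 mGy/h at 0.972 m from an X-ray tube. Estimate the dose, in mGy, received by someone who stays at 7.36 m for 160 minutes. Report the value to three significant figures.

11.8 mGy

By the inverse-square law, rate at 7.36 m:
(0.972/7.36)² = 0.01744, so 253 × 0.01744 = 4.412 mGy/h.
Dose = rate × time = 4.412 mGy/h × 2.667 h = 11.77 mGy.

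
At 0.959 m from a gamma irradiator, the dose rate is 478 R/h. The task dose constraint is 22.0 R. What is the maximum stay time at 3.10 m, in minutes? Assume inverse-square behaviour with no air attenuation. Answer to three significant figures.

Applying the 1/r² law, rate at 3.10 m:
(0.959/3.10)² = 0.09570, so 478 × 0.09570 = 45.74 R/h.
Stay time = 22.0 R ÷ 45.74 R/h = 0.4810 h = 28.86 min.

28.9 min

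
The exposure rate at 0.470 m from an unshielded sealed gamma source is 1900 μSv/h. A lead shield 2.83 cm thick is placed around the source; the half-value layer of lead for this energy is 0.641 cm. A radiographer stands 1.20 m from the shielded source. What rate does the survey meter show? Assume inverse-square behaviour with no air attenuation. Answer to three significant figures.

Distance alone: (0.470/1.20)² = 0.1534, so 1900 × 0.1534 = 291.5 μSv/h.
Shield: 2.83/0.641 = 4.415 half-value layers → attenuation 2^(−4.415) = 0.04688.
Combined: 291.5 × 0.04688 = 13.67 μSv/h.

13.7 μSv/h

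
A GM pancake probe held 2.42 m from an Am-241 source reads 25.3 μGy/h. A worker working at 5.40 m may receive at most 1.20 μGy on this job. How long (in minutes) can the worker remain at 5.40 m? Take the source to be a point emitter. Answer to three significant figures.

14.2 min

Intensity scales as (d₁/d₂)², so rate at 5.40 m:
25.3 × (2.42/5.40)² = 25.3 × 0.2008 = 5.080 μGy/h.
Stay time = 1.20 μGy ÷ 5.080 μGy/h = 0.2362 h = 14.17 min.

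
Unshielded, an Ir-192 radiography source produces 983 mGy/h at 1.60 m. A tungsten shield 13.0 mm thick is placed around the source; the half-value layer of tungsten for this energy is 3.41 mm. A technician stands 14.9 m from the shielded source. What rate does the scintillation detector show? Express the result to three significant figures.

0.807 mGy/h

Distance alone: (1.60/14.9)² = 0.01153, so 983 × 0.01153 = 11.33 mGy/h.
Shield: 13.0/3.41 = 3.812 half-value layers → attenuation 2^(−3.812) = 0.07120.
Combined: 11.33 × 0.07120 = 0.8067 mGy/h.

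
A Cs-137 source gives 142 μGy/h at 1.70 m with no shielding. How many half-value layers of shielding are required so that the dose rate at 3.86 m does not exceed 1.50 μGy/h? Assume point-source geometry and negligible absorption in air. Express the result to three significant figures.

4.20 half-value layers

At 3.86 m, distance alone gives 142 × (1.70/3.86)² = 142 × 0.1940 = 27.55 μGy/h.
Further attenuation needed: 27.55/1.50 = 18.37.
n = log₂(18.37) = 4.199 half-value layers.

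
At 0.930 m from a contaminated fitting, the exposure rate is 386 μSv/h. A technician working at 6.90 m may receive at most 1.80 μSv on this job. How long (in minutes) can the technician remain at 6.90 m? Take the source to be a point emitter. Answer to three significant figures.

Since intensity falls as 1/r², rate at 6.90 m:
(0.930/6.90)² = 0.01817, so 386 × 0.01817 = 7.014 μSv/h.
Stay time = 1.80 μSv ÷ 7.014 μSv/h = 0.2566 h = 15.40 min.

15.4 min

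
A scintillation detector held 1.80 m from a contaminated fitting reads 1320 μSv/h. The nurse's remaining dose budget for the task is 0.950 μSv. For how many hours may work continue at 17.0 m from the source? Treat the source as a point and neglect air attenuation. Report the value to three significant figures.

0.0642 h

Using I₁d₁² = I₂d₂², rate at 17.0 m:
(1.80/17.0)² = 0.01121, so 1320 × 0.01121 = 14.80 μSv/h.
Stay time = 0.950 μSv ÷ 14.80 μSv/h = 0.06419 h.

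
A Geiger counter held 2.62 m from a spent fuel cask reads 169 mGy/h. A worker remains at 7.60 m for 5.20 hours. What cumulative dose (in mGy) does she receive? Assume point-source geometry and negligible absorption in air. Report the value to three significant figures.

104 mGy

Since intensity falls as 1/r², rate at 7.60 m:
169 × (2.62/7.60)² = 169 × 0.1188 = 20.08 mGy/h.
Dose = rate × time = 20.08 mGy/h × 5.200 h = 104.4 mGy.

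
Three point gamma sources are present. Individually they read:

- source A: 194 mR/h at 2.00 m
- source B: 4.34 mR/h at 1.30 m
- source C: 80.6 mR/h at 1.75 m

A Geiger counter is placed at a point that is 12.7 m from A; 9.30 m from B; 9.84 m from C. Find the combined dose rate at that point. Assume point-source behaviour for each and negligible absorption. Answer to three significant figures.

Each source contributes Iᵢ·(dᵢ/rᵢ)²; contributions add.
A: 194 × (2.00/12.7)² = 4.811 mR/h
B: 4.34 × (1.30/9.30)² = 0.08480 mR/h
C: 80.6 × (1.75/9.84)² = 2.549 mR/h
Total = 4.811 + 0.08480 + 2.549 = 7.445 mR/h.

7.45 mR/h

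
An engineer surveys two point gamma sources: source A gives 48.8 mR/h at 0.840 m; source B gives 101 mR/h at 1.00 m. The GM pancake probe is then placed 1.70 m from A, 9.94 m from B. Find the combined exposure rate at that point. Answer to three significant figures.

12.9 mR/h

By superposition, sum each source's inverse-square contribution:
A: 48.8 × (0.840/1.70)² = 11.91 mR/h
B: 101 × (1.00/9.94)² = 1.022 mR/h
Total = 11.91 + 1.022 = 12.93 mR/h.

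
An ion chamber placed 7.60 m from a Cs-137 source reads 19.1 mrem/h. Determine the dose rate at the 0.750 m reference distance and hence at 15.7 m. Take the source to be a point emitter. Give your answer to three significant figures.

By the inverse-square law,
At 0.750 m: (7.60/0.750)² = 102.7, so 19.1 × 102.7 = 1962 mrem/h
At 15.7 m: 1962 × (0.750/15.7)² = 1962 × 0.002282 = 4.477 mrem/h.

1960 mrem/h; 4.48 mrem/h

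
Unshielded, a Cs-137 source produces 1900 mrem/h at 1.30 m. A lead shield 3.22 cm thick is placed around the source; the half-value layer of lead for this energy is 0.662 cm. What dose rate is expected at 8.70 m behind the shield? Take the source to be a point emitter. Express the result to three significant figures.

1.46 mrem/h

Distance alone: (1.30/8.70)² = 0.02233, so 1900 × 0.02233 = 42.43 mrem/h.
Shield: 3.22/0.662 = 4.864 half-value layers → attenuation 2^(−4.864) = 0.03434.
Combined: 42.43 × 0.03434 = 1.457 mrem/h.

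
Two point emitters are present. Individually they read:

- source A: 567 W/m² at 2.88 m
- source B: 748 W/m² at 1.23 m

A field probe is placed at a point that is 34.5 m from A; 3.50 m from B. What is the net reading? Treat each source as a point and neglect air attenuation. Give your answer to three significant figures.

By superposition, sum each source's inverse-square contribution:
A: 567 × (2.88/34.5)² = 3.951 W/m²
B: 748 × (1.23/3.50)² = 92.38 W/m²
Total = 3.951 + 92.38 = 96.33 W/m².

96.3 W/m²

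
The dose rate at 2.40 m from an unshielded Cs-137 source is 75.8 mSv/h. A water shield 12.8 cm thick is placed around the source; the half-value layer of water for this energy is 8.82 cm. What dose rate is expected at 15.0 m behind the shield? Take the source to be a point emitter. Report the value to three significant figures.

Distance alone: 75.8 × (2.40/15.0)² = 75.8 × 0.02560 = 1.940 mSv/h.
Shield: 12.8/8.82 = 1.451 half-value layers → attenuation 2^(−1.451) = 0.3658.
Combined: 1.940 × 0.3658 = 0.7097 mSv/h.

0.710 mSv/h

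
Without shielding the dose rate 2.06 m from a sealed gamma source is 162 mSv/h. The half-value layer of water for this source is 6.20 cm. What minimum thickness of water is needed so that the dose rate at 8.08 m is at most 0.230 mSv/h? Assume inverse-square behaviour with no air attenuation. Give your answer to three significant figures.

At 8.08 m, distance alone gives (2.06/8.08)² = 0.06500, so 162 × 0.06500 = 10.53 mSv/h.
Further attenuation needed: 10.53/0.230 = 45.78.
n = log₂(45.78) = 5.517 half-value layers.
Thickness = 5.517 × 6.20 cm = 34.21 cm.

34.2 cm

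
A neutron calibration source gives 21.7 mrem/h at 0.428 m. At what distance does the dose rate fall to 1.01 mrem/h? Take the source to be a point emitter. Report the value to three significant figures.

Intensity scales as (d₁/d₂)², so d₂ = d₁·√(I₁/I₂).
I₁/I₂ = 21.7/1.01 = 21.49, so d₂ = 0.428 × √21.49 = 1.984 m.

1.98 m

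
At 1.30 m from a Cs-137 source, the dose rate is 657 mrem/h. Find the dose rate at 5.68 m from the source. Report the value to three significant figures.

Intensity scales as (d₁/d₂)², so the rate at 5.68 m is
(1.30/5.68)² = 0.05238, so 657 × 0.05238 = 34.41 mrem/h.

34.4 mrem/h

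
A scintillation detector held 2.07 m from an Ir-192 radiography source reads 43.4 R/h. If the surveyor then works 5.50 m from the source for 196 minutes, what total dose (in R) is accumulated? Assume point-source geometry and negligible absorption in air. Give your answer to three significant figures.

Using I₁d₁² = I₂d₂², rate at 5.50 m:
43.4 × (2.07/5.50)² = 43.4 × 0.1416 = 6.145 R/h.
Dose = rate × time = 6.145 R/h × 3.267 h = 20.08 R.

20.1 R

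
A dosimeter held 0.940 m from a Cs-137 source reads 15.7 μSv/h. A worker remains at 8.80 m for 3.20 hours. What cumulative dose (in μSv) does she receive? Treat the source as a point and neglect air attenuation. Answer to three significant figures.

0.573 μSv

Using I₁d₁² = I₂d₂², rate at 8.80 m:
15.7 × (0.940/8.80)² = 15.7 × 0.01141 = 0.1791 μSv/h.
Dose = rate × time = 0.1791 μSv/h × 3.200 h = 0.5731 μSv.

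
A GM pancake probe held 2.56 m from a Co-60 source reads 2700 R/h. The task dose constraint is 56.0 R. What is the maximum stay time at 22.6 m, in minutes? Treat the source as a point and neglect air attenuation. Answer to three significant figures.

Intensity scales as (d₁/d₂)², so rate at 22.6 m:
(2.56/22.6)² = 0.01283, so 2700 × 0.01283 = 34.64 R/h.
Stay time = 56.0 R ÷ 34.64 R/h = 1.617 h = 97.02 min.

97.0 min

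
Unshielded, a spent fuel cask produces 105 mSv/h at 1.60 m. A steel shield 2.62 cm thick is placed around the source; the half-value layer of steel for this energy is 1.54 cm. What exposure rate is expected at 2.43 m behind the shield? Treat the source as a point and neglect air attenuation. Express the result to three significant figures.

14.0 mSv/h

Distance alone: (1.60/2.43)² = 0.4335, so 105 × 0.4335 = 45.52 mSv/h.
Shield: 2.62/1.54 = 1.701 half-value layers → attenuation 2^(−1.701) = 0.3076.
Combined: 45.52 × 0.3076 = 14.00 mSv/h.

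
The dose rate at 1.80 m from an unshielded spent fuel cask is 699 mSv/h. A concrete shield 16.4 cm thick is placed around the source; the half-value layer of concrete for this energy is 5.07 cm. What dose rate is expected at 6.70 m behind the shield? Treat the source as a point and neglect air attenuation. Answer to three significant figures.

5.36 mSv/h

Distance alone: 699 × (1.80/6.70)² = 699 × 0.07218 = 50.45 mSv/h.
Shield: 16.4/5.07 = 3.235 half-value layers → attenuation 2^(−3.235) = 0.1062.
Combined: 50.45 × 0.1062 = 5.358 mSv/h.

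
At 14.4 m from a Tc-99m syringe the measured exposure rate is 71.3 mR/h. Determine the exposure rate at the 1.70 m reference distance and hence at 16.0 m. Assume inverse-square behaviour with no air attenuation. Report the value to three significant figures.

5120 mR/h; 57.8 mR/h

Applying the 1/r² law,
At 1.70 m: (14.4/1.70)² = 71.75, so 71.3 × 71.75 = 5116 mR/h
At 16.0 m: (1.70/16.0)² = 0.01129, so 5116 × 0.01129 = 57.76 mR/h.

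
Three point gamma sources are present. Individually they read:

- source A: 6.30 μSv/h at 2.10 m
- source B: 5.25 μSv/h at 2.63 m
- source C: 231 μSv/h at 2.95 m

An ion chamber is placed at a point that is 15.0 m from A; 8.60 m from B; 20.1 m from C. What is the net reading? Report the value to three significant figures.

5.59 μSv/h

By superposition, sum each source's inverse-square contribution:
A: 6.30 × (2.10/15.0)² = 0.1235 μSv/h
B: 5.25 × (2.63/8.60)² = 0.4910 μSv/h
C: 231 × (2.95/20.1)² = 4.976 μSv/h
Total = 0.1235 + 0.4910 + 4.976 = 5.590 μSv/h.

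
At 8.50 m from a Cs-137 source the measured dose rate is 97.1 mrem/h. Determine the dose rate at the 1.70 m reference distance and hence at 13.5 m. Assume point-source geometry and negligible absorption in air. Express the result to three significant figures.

2430 mrem/h; 38.5 mrem/h

Since intensity falls as 1/r²,
At 1.70 m: (8.50/1.70)² = 25.00, so 97.1 × 25.00 = 2428 mrem/h
At 13.5 m: (1.70/13.5)² = 0.01586, so 2428 × 0.01586 = 38.51 mrem/h.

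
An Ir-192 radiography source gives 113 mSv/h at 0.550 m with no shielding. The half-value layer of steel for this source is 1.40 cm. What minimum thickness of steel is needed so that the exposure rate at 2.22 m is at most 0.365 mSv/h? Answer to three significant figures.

5.95 cm

At 2.22 m, distance alone gives (0.550/2.22)² = 0.06138, so 113 × 0.06138 = 6.936 mSv/h.
Further attenuation needed: 6.936/0.365 = 19.00.
n = log₂(19.00) = 4.248 half-value layers.
Thickness = 4.248 × 1.40 cm = 5.947 cm.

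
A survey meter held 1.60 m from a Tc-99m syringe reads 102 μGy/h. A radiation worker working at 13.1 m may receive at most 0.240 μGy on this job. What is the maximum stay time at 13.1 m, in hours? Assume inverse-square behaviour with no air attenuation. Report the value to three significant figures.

0.158 h

Since intensity falls as 1/r², rate at 13.1 m:
102 × (1.60/13.1)² = 102 × 0.01492 = 1.522 μGy/h.
Stay time = 0.240 μGy ÷ 1.522 μGy/h = 0.1577 h.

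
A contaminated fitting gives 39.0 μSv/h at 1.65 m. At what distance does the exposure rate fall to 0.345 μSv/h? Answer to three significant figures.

17.5 m

Applying the 1/r² law, d₂ = d₁·√(I₁/I₂).
I₁/I₂ = 39.0/0.345 = 113.0, so d₂ = 1.65 × √113.0 = 17.54 m.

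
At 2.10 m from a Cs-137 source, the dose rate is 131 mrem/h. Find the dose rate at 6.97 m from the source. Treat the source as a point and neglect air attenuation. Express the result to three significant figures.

Intensity scales as (d₁/d₂)², so the rate at 6.97 m is
(2.10/6.97)² = 0.09078, so 131 × 0.09078 = 11.89 mrem/h.

11.9 mrem/h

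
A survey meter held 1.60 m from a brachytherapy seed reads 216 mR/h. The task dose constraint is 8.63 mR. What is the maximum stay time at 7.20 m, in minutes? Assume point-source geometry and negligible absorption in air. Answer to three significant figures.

48.5 min

By the inverse-square law, rate at 7.20 m:
(1.60/7.20)² = 0.04938, so 216 × 0.04938 = 10.67 mR/h.
Stay time = 8.63 mR ÷ 10.67 mR/h = 0.8088 h = 48.53 min.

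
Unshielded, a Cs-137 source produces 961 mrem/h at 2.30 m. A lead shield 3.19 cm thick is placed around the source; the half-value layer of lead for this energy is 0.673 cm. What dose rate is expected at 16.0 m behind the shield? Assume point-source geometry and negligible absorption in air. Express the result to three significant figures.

0.743 mrem/h

Distance alone: 961 × (2.30/16.0)² = 961 × 0.02066 = 19.85 mrem/h.
Shield: 3.19/0.673 = 4.740 half-value layers → attenuation 2^(−4.740) = 0.03742.
Combined: 19.85 × 0.03742 = 0.7428 mrem/h.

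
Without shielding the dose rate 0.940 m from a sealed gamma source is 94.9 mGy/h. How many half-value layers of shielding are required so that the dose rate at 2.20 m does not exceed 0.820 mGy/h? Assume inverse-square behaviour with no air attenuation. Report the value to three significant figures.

At 2.20 m, distance alone gives (0.940/2.20)² = 0.1826, so 94.9 × 0.1826 = 17.33 mGy/h.
Further attenuation needed: 17.33/0.820 = 21.13.
n = log₂(21.13) = 4.401 half-value layers.

4.40 half-value layers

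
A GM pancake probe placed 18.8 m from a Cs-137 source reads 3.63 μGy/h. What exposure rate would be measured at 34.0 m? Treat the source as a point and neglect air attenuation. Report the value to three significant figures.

Applying the 1/r² law, scaling from 18.8 m to 34.0 m:
(18.8/34.0)² = 0.3057, so 3.63 × 0.3057 = 1.110 μGy/h.

1.11 μGy/h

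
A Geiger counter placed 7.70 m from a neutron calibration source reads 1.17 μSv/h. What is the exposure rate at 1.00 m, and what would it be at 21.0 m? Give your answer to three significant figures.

Intensity scales as (d₁/d₂)², so
At 1.00 m: 1.17 × (7.70/1.00)² = 1.17 × 59.29 = 69.37 μSv/h
At 21.0 m: 69.37 × (1.00/21.0)² = 69.37 × 0.002268 = 0.1573 μSv/h.

69.4 μSv/h; 0.157 μSv/h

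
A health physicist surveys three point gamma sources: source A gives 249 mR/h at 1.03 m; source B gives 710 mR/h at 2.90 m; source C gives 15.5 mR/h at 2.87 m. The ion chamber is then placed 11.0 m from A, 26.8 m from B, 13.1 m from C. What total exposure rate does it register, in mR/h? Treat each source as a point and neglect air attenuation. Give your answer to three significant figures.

Each source contributes Iᵢ·(dᵢ/rᵢ)²; contributions add.
A: 249 × (1.03/11.0)² = 2.183 mR/h
B: 710 × (2.90/26.8)² = 8.314 mR/h
C: 15.5 × (2.87/13.1)² = 0.7440 mR/h
Total = 2.183 + 8.314 + 0.7440 = 11.24 mR/h.

11.2 mR/h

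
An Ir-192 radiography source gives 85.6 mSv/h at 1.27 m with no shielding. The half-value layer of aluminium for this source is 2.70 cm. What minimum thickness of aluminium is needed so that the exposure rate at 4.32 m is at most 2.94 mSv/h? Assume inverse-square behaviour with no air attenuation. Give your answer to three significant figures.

At 4.32 m, distance alone gives 85.6 × (1.27/4.32)² = 85.6 × 0.08643 = 7.398 mSv/h.
Further attenuation needed: 7.398/2.94 = 2.516.
n = log₂(2.516) = 1.331 half-value layers.
Thickness = 1.331 × 2.70 cm = 3.594 cm.

3.59 cm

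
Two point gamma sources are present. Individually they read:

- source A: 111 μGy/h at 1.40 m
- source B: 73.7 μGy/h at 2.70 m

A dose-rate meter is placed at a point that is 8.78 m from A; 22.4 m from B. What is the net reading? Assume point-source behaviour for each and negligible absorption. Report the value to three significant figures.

By superposition, sum each source's inverse-square contribution:
A: 111 × (1.40/8.78)² = 2.822 μGy/h
B: 73.7 × (2.70/22.4)² = 1.071 μGy/h
Total = 2.822 + 1.071 = 3.893 μGy/h.

3.89 μGy/h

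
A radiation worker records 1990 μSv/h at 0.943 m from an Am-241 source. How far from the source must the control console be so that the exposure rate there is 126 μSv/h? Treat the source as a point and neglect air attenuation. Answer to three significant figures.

3.75 m

By the inverse-square law, d₂ = d₁·√(I₁/I₂).
I₁/I₂ = 1990/126 = 15.79, so d₂ = 0.943 × √15.79 = 3.747 m.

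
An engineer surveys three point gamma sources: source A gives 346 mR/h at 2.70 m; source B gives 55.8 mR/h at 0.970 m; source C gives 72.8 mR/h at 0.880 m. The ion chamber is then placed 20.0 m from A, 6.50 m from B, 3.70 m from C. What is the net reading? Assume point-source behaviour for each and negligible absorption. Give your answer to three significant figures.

By superposition, sum each source's inverse-square contribution:
A: 346 × (2.70/20.0)² = 6.306 mR/h
B: 55.8 × (0.970/6.50)² = 1.243 mR/h
C: 72.8 × (0.880/3.70)² = 4.118 mR/h
Total = 6.306 + 1.243 + 4.118 = 11.67 mR/h.

11.7 mR/h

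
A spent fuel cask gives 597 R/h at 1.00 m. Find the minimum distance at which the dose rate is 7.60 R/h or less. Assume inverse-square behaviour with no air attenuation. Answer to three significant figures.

Intensity scales as (d₁/d₂)², so d₂ = d₁·√(I₁/I₂).
I₁/I₂ = 597/7.60 = 78.55, so d₂ = 1.00 × √78.55 = 8.863 m.

8.86 m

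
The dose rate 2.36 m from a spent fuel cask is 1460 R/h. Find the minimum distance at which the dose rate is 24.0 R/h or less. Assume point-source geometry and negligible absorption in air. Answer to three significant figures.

18.4 m

Using I₁d₁² = I₂d₂², d₂ = d₁·√(I₁/I₂).
I₁/I₂ = 1460/24.0 = 60.83, so d₂ = 2.36 × √60.83 = 18.41 m.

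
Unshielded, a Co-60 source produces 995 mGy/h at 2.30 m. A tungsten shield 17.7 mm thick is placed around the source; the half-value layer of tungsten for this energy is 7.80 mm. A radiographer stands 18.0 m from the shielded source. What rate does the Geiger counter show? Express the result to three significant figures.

Distance alone: 995 × (2.30/18.0)² = 995 × 0.01633 = 16.25 mGy/h.
Shield: 17.7/7.80 = 2.269 half-value layers → attenuation 2^(−2.269) = 0.2075.
Combined: 16.25 × 0.2075 = 3.372 mGy/h.

3.37 mGy/h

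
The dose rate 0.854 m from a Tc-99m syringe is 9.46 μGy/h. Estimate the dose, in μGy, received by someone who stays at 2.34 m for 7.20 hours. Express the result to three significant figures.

9.07 μGy

Since intensity falls as 1/r², rate at 2.34 m:
9.46 × (0.854/2.34)² = 9.46 × 0.1332 = 1.260 μGy/h.
Dose = rate × time = 1.260 μGy/h × 7.200 h = 9.072 μGy.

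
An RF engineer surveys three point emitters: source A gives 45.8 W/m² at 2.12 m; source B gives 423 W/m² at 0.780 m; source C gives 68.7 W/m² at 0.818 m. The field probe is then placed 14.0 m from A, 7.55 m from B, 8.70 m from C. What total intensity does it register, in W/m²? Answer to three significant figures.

Each source contributes Iᵢ·(dᵢ/rᵢ)²; contributions add.
A: 45.8 × (2.12/14.0)² = 1.050 W/m²
B: 423 × (0.780/7.55)² = 4.515 W/m²
C: 68.7 × (0.818/8.70)² = 0.6073 W/m²
Total = 1.050 + 4.515 + 0.6073 = 6.172 W/m².

6.17 W/m²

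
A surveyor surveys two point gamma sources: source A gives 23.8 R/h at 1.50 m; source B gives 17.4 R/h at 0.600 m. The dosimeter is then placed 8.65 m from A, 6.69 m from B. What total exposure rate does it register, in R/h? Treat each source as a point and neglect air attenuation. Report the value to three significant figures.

Each source contributes Iᵢ·(dᵢ/rᵢ)²; contributions add.
A: 23.8 × (1.50/8.65)² = 0.7157 R/h
B: 17.4 × (0.600/6.69)² = 0.1400 R/h
Total = 0.7157 + 0.1400 = 0.8557 R/h.

0.856 R/h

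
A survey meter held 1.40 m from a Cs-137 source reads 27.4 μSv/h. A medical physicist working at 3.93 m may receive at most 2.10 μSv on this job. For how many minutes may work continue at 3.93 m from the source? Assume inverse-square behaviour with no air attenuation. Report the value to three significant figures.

Using I₁d₁² = I₂d₂², rate at 3.93 m:
(1.40/3.93)² = 0.1269, so 27.4 × 0.1269 = 3.477 μSv/h.
Stay time = 2.10 μSv ÷ 3.477 μSv/h = 0.6040 h = 36.24 min.

36.2 min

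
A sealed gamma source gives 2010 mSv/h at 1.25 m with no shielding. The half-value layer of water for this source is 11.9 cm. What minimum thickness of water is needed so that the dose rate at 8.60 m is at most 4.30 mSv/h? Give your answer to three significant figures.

39.3 cm

At 8.60 m, distance alone gives 2010 × (1.25/8.60)² = 2010 × 0.02113 = 42.47 mSv/h.
Further attenuation needed: 42.47/4.30 = 9.877.
n = log₂(9.877) = 3.304 half-value layers.
Thickness = 3.304 × 11.9 cm = 39.32 cm.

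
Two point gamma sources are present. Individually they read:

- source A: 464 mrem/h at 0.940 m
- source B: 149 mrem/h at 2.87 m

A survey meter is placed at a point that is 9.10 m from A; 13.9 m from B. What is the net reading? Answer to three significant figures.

11.3 mrem/h

Each source contributes Iᵢ·(dᵢ/rᵢ)²; contributions add.
A: 464 × (0.940/9.10)² = 4.951 mrem/h
B: 149 × (2.87/13.9)² = 6.352 mrem/h
Total = 4.951 + 6.352 = 11.30 mrem/h.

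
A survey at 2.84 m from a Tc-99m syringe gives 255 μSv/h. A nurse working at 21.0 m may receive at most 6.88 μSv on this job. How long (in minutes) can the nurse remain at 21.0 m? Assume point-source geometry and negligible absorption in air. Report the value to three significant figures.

Using I₁d₁² = I₂d₂², rate at 21.0 m:
(2.84/21.0)² = 0.01829, so 255 × 0.01829 = 4.664 μSv/h.
Stay time = 6.88 μSv ÷ 4.664 μSv/h = 1.475 h = 88.50 min.

88.5 min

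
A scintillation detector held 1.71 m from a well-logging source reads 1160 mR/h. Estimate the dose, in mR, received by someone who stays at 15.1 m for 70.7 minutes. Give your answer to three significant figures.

17.5 mR

Intensity scales as (d₁/d₂)², so rate at 15.1 m:
1160 × (1.71/15.1)² = 1160 × 0.01282 = 14.87 mR/h.
Dose = rate × time = 14.87 mR/h × 1.178 h = 17.52 mR.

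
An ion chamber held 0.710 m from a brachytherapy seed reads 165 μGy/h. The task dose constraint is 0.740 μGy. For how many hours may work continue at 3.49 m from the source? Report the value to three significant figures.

0.108 h

Intensity scales as (d₁/d₂)², so rate at 3.49 m:
165 × (0.710/3.49)² = 165 × 0.04139 = 6.829 μGy/h.
Stay time = 0.740 μGy ÷ 6.829 μGy/h = 0.1084 h.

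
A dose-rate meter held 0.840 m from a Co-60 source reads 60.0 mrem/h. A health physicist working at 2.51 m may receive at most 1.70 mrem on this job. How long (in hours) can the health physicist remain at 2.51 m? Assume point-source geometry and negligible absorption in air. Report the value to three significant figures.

0.253 h

Intensity scales as (d₁/d₂)², so rate at 2.51 m:
(0.840/2.51)² = 0.1120, so 60.0 × 0.1120 = 6.720 mrem/h.
Stay time = 1.70 mrem ÷ 6.720 mrem/h = 0.2530 h.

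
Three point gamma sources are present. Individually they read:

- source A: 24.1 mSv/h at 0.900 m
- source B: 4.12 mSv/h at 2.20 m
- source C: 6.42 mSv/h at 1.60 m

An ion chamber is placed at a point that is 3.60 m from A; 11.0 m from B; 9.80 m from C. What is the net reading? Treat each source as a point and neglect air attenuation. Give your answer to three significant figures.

1.84 mSv/h

Each source contributes Iᵢ·(dᵢ/rᵢ)²; contributions add.
A: 24.1 × (0.900/3.60)² = 1.506 mSv/h
B: 4.12 × (2.20/11.0)² = 0.1648 mSv/h
C: 6.42 × (1.60/9.80)² = 0.1711 mSv/h
Total = 1.506 + 0.1648 + 0.1711 = 1.842 mSv/h.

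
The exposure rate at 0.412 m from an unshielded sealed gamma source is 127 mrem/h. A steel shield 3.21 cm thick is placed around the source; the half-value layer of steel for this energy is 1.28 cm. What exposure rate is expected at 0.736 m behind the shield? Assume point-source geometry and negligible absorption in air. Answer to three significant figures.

Distance alone: (0.412/0.736)² = 0.3134, so 127 × 0.3134 = 39.80 mrem/h.
Shield: 3.21/1.28 = 2.508 half-value layers → attenuation 2^(−2.508) = 0.1758.
Combined: 39.80 × 0.1758 = 6.997 mrem/h.

7.00 mrem/h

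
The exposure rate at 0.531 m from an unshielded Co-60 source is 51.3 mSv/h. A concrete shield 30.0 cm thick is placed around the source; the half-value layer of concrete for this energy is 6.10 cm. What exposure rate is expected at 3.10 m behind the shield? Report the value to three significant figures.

0.0498 mSv/h

Distance alone: (0.531/3.10)² = 0.02934, so 51.3 × 0.02934 = 1.505 mSv/h.
Shield: 30.0/6.10 = 4.918 half-value layers → attenuation 2^(−4.918) = 0.03308.
Combined: 1.505 × 0.03308 = 0.04979 mSv/h.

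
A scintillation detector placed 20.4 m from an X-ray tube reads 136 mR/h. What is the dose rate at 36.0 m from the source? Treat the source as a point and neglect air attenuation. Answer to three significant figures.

Applying the 1/r² law, scaling from 20.4 m to 36.0 m:
136 × (20.4/36.0)² = 136 × 0.3211 = 43.67 mR/h.

43.7 mR/h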